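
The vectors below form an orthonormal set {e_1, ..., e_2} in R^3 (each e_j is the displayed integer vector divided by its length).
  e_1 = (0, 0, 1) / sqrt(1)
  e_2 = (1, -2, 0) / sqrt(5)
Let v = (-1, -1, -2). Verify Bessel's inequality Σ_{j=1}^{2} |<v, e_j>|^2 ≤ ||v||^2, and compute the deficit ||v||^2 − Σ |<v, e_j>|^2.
Σ |<v, e_j>|^2 = 21/5; ||v||^2 = 6; deficit = 9/5

Write each e_j = u_j / sqrt(<u_j, u_j>) where u_j is the displayed integer vector. Then <v, e_j> = <v, u_j> / sqrt(<u_j, u_j>), so |<v, e_j>|^2 = <v, u_j>^2 / <u_j, u_j>.
Coefficients: <v, e_1> = -2/sqrt(1), <v, e_2> = 1/sqrt(5).
Square and sum: Σ |<v, e_j>|^2 = 21/5.
Compute ||v||^2 = v·v = 6.
Deficit = 6 − 21/5 = 9/5 ≥ 0, confirming Bessel's inequality. (The deficit equals ||v − Σ <v,e_j> e_j||^2, the squared distance from v to span{e_j}.)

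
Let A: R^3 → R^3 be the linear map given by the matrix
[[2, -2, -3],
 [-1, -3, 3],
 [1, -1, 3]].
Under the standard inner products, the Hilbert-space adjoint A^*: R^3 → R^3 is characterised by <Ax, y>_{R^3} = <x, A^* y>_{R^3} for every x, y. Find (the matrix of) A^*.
A^* = A^T =
[[2, -1, 1],
 [-2, -3, -1],
 [-3, 3, 3]]

For real matrices with standard dot products, the defining identity <Ax, y> = <x, A^* y> gives (Ax)^T y = x^T (A^*) y, i.e. x^T A^T y = x^T (A^*) y. Since this holds for all x, y, we must have A^* = A^T. Therefore
A^* =
[[2, -1, 1],
 [-2, -3, -1],
 [-3, 3, 3]].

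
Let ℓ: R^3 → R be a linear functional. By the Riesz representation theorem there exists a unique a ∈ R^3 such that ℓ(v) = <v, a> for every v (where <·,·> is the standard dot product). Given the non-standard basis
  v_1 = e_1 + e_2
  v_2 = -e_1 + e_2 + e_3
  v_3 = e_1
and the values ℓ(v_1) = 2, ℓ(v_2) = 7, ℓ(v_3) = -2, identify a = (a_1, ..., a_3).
a = (-2, 4, 1)

Write a = (a_1, ..., a_3) in the standard basis. For each basis vector v_i, ℓ(v_i) = <v_i, a> is a linear equation in the a_j's. Collect the n equations into a matrix system V a = ℓ, where row i of V is v_i (expressed in the standard basis). Since V is invertible (lower-triangular with 1s on the diagonal, up to permutation), solve by back-substitution:
  V =
[[1, 1, 0],
 [-1, 1, 1],
 [1, 0, 0]]
  V a = (2, 7, -2)
Solving gives a = (-2, 4, 1).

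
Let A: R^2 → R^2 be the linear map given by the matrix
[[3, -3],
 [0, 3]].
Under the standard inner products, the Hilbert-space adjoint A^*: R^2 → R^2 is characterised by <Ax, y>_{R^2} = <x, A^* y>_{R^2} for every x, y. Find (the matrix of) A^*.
A^* = A^T =
[[3, 0],
 [-3, 3]]

For real matrices with standard dot products, the defining identity <Ax, y> = <x, A^* y> gives (Ax)^T y = x^T (A^*) y, i.e. x^T A^T y = x^T (A^*) y. Since this holds for all x, y, we must have A^* = A^T. Therefore
A^* =
[[3, 0],
 [-3, 3]].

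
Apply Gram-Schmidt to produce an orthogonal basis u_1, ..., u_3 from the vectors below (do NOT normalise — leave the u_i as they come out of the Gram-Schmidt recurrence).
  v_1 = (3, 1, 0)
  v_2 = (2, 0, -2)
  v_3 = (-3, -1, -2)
Orthogonal basis:
  u_1 = (3, 1, 0)
  u_2 = (1/5, -3/5, -2)
  u_3 = (-2/11, 6/11, -2/11)

Apply the Gram-Schmidt recurrence
  u_1 = v_1
  u_i = v_i − Σ_{j<i} ((v_i · u_j) / (u_j · u_j)) · u_j.

Step by step this gives:
  u_1 = (3, 1, 0)
  u_2 = (1/5, -3/5, -2)
  u_3 = (-2/11, 6/11, -2/11)

Orthogonality check:
  u_2 · u_1 = 0 (should be 0)
  u_3 · u_1 = 0 (should be 0)
  u_3 · u_2 = 0 (should be 0)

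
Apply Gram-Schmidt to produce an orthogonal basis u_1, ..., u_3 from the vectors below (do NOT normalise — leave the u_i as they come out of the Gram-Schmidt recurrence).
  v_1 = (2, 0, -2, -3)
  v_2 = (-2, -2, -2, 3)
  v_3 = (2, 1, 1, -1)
Orthogonal basis:
  u_1 = (2, 0, -2, -3)
  u_2 = (-16/17, -2, -52/17, 24/17)
  u_3 = (64/69, -2/69, 1/69, 14/23)

Apply the Gram-Schmidt recurrence
  u_1 = v_1
  u_i = v_i − Σ_{j<i} ((v_i · u_j) / (u_j · u_j)) · u_j.

Step by step this gives:
  u_1 = (2, 0, -2, -3)
  u_2 = (-16/17, -2, -52/17, 24/17)
  u_3 = (64/69, -2/69, 1/69, 14/23)

Orthogonality check:
  u_2 · u_1 = 0 (should be 0)
  u_3 · u_1 = 0 (should be 0)
  u_3 · u_2 = 0 (should be 0)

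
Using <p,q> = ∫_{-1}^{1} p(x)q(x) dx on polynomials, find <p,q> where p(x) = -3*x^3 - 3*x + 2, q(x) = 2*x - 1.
<p,q> = -52/5

Expand the product: p(x)·q(x) = -6*x^4 + 3*x^3 - 6*x^2 + 7*x - 2.
∫_{-1}^{1} of each monomial x^k gives [2/(k+1) if k even, 0 if k odd]. Integrating term-by-term (or equivalently evaluating the antiderivative F(x) = -6*x^5/5 + 3*x^4/4 - 2*x^3 + 7*x^2/2 - 2*x at the endpoints):
  F(1) − F(−1) = -19/20 − (189/20) = -52/5.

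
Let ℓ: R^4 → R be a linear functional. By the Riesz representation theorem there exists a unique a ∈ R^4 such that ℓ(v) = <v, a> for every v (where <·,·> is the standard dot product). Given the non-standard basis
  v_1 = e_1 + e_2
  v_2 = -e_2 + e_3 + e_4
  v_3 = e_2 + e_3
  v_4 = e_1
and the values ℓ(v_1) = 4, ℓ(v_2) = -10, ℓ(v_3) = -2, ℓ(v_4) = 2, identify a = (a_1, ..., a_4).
a = (2, 2, -4, -4)

Write a = (a_1, ..., a_4) in the standard basis. For each basis vector v_i, ℓ(v_i) = <v_i, a> is a linear equation in the a_j's. Collect the n equations into a matrix system V a = ℓ, where row i of V is v_i (expressed in the standard basis). Since V is invertible (lower-triangular with 1s on the diagonal, up to permutation), solve by back-substitution:
  V =
[[1, 1, 0, 0],
 [0, -1, 1, 1],
 [0, 1, 1, 0],
 [1, 0, 0, 0]]
  V a = (4, -10, -2, 2)
Solving gives a = (2, 2, -4, -4).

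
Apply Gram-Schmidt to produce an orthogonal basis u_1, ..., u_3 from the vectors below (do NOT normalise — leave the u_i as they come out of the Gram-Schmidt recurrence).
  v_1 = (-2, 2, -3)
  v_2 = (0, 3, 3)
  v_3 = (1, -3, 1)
Orthogonal basis:
  u_1 = (-2, 2, -3)
  u_2 = (-6/17, 57/17, 42/17)
  u_3 = (-5/11, -2/11, 2/11)

Apply the Gram-Schmidt recurrence
  u_1 = v_1
  u_i = v_i − Σ_{j<i} ((v_i · u_j) / (u_j · u_j)) · u_j.

Step by step this gives:
  u_1 = (-2, 2, -3)
  u_2 = (-6/17, 57/17, 42/17)
  u_3 = (-5/11, -2/11, 2/11)

Orthogonality check:
  u_2 · u_1 = 0 (should be 0)
  u_3 · u_1 = 0 (should be 0)
  u_3 · u_2 = 0 (should be 0)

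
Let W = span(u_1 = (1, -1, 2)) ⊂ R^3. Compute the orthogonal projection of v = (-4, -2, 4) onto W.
proj_W(v) = (1, -1, 2)

Set up U = [u_1 | ... | u_1] ∈ R^(3×1). The projector onto W = col(U) is P = U (U^T U)^(-1) U^T.
Compute U^T U =
  [6],
and U^T v = (6).
Solve U^T U · c = U^T v for the coefficients: c = (1). The projection is proj_W(v) = U c.
Check: (v - proj_W(v)) · u_1 = 0  (should be 0).
Result: proj_W(v) = (1, -1, 2).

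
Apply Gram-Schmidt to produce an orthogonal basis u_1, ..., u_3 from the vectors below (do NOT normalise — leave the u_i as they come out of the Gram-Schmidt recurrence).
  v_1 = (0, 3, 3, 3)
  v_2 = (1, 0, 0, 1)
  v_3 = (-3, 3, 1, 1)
Orthogonal basis:
  u_1 = (0, 3, 3, 3)
  u_2 = (1, -1/3, -1/3, 2/3)
  u_3 = (-4/5, 3/5, -7/5, 4/5)

Apply the Gram-Schmidt recurrence
  u_1 = v_1
  u_i = v_i − Σ_{j<i} ((v_i · u_j) / (u_j · u_j)) · u_j.

Step by step this gives:
  u_1 = (0, 3, 3, 3)
  u_2 = (1, -1/3, -1/3, 2/3)
  u_3 = (-4/5, 3/5, -7/5, 4/5)

Orthogonality check:
  u_2 · u_1 = 0 (should be 0)
  u_3 · u_1 = 0 (should be 0)
  u_3 · u_2 = 0 (should be 0)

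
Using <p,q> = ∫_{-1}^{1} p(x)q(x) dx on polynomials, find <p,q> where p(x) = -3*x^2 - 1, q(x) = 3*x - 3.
<p,q> = 12

Expand the product: p(x)·q(x) = -9*x^3 + 9*x^2 - 3*x + 3.
∫_{-1}^{1} of each monomial x^k gives [2/(k+1) if k even, 0 if k odd]. Integrating term-by-term (or equivalently evaluating the antiderivative F(x) = -9*x^4/4 + 3*x^3 - 3*x^2/2 + 3*x at the endpoints):
  F(1) − F(−1) = 9/4 − (-39/4) = 12.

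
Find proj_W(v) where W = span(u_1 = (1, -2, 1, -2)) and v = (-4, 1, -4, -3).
proj_W(v) = (-2/5, 4/5, -2/5, 4/5)

Set up U = [u_1 | ... | u_1] ∈ R^(4×1). The projector onto W = col(U) is P = U (U^T U)^(-1) U^T.
Compute U^T U =
  [10],
and U^T v = (-4).
Solve U^T U · c = U^T v for the coefficients: c = (-2/5). The projection is proj_W(v) = U c.
Check: (v - proj_W(v)) · u_1 = 0  (should be 0).
Result: proj_W(v) = (-2/5, 4/5, -2/5, 4/5).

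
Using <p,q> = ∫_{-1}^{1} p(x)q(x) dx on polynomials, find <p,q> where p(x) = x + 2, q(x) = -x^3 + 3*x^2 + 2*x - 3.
<p,q> = -106/15

Expand the product: p(x)·q(x) = -x^4 + x^3 + 8*x^2 + x - 6.
∫_{-1}^{1} of each monomial x^k gives [2/(k+1) if k even, 0 if k odd]. Integrating term-by-term (or equivalently evaluating the antiderivative F(x) = -x^5/5 + x^4/4 + 8*x^3/3 + x^2/2 - 6*x at the endpoints):
  F(1) − F(−1) = -167/60 − (257/60) = -106/15.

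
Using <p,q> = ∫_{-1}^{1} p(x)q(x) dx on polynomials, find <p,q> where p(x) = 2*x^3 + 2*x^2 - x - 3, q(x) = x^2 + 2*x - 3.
<p,q> = 196/15

Expand the product: p(x)·q(x) = 2*x^5 + 6*x^4 - 3*x^3 - 11*x^2 - 3*x + 9.
∫_{-1}^{1} of each monomial x^k gives [2/(k+1) if k even, 0 if k odd]. Integrating term-by-term (or equivalently evaluating the antiderivative F(x) = x^6/3 + 6*x^5/5 - 3*x^4/4 - 11*x^3/3 - 3*x^2/2 + 9*x at the endpoints):
  F(1) − F(−1) = 277/60 − (-169/20) = 196/15.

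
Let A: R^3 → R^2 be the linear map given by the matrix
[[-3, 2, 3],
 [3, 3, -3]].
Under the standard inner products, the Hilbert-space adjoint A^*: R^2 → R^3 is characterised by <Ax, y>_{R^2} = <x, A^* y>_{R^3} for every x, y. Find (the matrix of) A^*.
A^* = A^T =
[[-3, 3],
 [2, 3],
 [3, -3]]

For real matrices with standard dot products, the defining identity <Ax, y> = <x, A^* y> gives (Ax)^T y = x^T (A^*) y, i.e. x^T A^T y = x^T (A^*) y. Since this holds for all x, y, we must have A^* = A^T. Therefore
A^* =
[[-3, 3],
 [2, 3],
 [3, -3]].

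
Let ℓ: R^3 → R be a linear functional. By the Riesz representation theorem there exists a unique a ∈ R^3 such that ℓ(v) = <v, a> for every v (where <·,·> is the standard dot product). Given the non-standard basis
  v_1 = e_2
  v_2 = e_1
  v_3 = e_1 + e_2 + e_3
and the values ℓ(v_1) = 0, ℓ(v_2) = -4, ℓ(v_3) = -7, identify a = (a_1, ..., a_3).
a = (-4, 0, -3)

Write a = (a_1, ..., a_3) in the standard basis. For each basis vector v_i, ℓ(v_i) = <v_i, a> is a linear equation in the a_j's. Collect the n equations into a matrix system V a = ℓ, where row i of V is v_i (expressed in the standard basis). Since V is invertible (lower-triangular with 1s on the diagonal, up to permutation), solve by back-substitution:
  V =
[[0, 1, 0],
 [1, 0, 0],
 [1, 1, 1]]
  V a = (0, -4, -7)
Solving gives a = (-4, 0, -3).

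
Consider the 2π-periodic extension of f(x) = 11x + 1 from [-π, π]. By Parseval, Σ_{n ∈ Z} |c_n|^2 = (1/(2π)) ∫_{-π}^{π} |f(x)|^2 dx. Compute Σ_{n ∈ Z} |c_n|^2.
Σ |c_n|^2 = 121π^2/3 + 1

Expand and integrate term by term over [-π, π]:
  ∫ (11x)^2 dx = 121·(2π^3/3); ∫ 2·11·(1)·x dx = 0 (odd integrand); ∫ 1^2 dx = 1·2π.
So (1/(2π)) ∫_{-π}^{π} (11x + 1)^2 dx = 121π^2/3 + 1 = 121π^2/3 + 1.
Parseval ⇒ Σ |c_n|^2 = 121π^2/3 + 1.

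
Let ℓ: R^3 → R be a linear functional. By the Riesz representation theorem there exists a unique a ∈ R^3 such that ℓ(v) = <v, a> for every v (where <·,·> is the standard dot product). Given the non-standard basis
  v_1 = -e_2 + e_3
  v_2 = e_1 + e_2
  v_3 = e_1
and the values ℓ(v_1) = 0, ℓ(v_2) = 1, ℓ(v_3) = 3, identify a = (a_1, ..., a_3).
a = (3, -2, -2)

Write a = (a_1, ..., a_3) in the standard basis. For each basis vector v_i, ℓ(v_i) = <v_i, a> is a linear equation in the a_j's. Collect the n equations into a matrix system V a = ℓ, where row i of V is v_i (expressed in the standard basis). Since V is invertible (lower-triangular with 1s on the diagonal, up to permutation), solve by back-substitution:
  V =
[[0, -1, 1],
 [1, 1, 0],
 [1, 0, 0]]
  V a = (0, 1, 3)
Solving gives a = (3, -2, -2).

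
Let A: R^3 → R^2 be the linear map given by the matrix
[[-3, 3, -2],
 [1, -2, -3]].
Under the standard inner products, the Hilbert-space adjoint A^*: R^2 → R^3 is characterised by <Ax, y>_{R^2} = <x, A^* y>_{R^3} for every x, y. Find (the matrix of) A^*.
A^* = A^T =
[[-3, 1],
 [3, -2],
 [-2, -3]]

For real matrices with standard dot products, the defining identity <Ax, y> = <x, A^* y> gives (Ax)^T y = x^T (A^*) y, i.e. x^T A^T y = x^T (A^*) y. Since this holds for all x, y, we must have A^* = A^T. Therefore
A^* =
[[-3, 1],
 [3, -2],
 [-2, -3]].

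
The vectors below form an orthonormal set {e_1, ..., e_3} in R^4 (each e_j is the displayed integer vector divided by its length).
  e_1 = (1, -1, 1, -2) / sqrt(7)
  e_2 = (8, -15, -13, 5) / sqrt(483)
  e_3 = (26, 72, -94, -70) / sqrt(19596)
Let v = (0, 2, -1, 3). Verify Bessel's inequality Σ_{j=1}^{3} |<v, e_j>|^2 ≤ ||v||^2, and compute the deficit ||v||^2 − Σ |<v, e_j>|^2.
Σ |<v, e_j>|^2 = 825/71; ||v||^2 = 14; deficit = 169/71

Write each e_j = u_j / sqrt(<u_j, u_j>) where u_j is the displayed integer vector. Then <v, e_j> = <v, u_j> / sqrt(<u_j, u_j>), so |<v, e_j>|^2 = <v, u_j>^2 / <u_j, u_j>.
Coefficients: <v, e_1> = -9/sqrt(7), <v, e_2> = -2/sqrt(483), <v, e_3> = 28/sqrt(19596).
Square and sum: Σ |<v, e_j>|^2 = 825/71.
Compute ||v||^2 = v·v = 14.
Deficit = 14 − 825/71 = 169/71 ≥ 0, confirming Bessel's inequality. (The deficit equals ||v − Σ <v,e_j> e_j||^2, the squared distance from v to span{e_j}.)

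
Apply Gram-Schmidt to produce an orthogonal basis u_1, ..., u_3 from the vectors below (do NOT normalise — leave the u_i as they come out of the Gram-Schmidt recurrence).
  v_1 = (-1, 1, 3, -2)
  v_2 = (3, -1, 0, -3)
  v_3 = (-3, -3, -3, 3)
Orthogonal basis:
  u_1 = (-1, 1, 3, -2)
  u_2 = (47/15, -17/15, -2/5, -41/15)
  u_3 = (-513/281, -783/281, -78/281, -252/281)

Apply the Gram-Schmidt recurrence
  u_1 = v_1
  u_i = v_i − Σ_{j<i} ((v_i · u_j) / (u_j · u_j)) · u_j.

Step by step this gives:
  u_1 = (-1, 1, 3, -2)
  u_2 = (47/15, -17/15, -2/5, -41/15)
  u_3 = (-513/281, -783/281, -78/281, -252/281)

Orthogonality check:
  u_2 · u_1 = 0 (should be 0)
  u_3 · u_1 = 0 (should be 0)
  u_3 · u_2 = 0 (should be 0)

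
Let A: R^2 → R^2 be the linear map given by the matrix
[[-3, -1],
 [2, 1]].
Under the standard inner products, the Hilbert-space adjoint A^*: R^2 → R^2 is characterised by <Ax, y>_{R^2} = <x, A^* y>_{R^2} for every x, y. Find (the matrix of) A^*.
A^* = A^T =
[[-3, 2],
 [-1, 1]]

For real matrices with standard dot products, the defining identity <Ax, y> = <x, A^* y> gives (Ax)^T y = x^T (A^*) y, i.e. x^T A^T y = x^T (A^*) y. Since this holds for all x, y, we must have A^* = A^T. Therefore
A^* =
[[-3, 2],
 [-1, 1]].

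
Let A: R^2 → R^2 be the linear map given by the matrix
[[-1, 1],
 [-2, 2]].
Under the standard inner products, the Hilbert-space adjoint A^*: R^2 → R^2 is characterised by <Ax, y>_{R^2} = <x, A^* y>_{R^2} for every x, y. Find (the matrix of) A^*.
A^* = A^T =
[[-1, -2],
 [1, 2]]

For real matrices with standard dot products, the defining identity <Ax, y> = <x, A^* y> gives (Ax)^T y = x^T (A^*) y, i.e. x^T A^T y = x^T (A^*) y. Since this holds for all x, y, we must have A^* = A^T. Therefore
A^* =
[[-1, -2],
 [1, 2]].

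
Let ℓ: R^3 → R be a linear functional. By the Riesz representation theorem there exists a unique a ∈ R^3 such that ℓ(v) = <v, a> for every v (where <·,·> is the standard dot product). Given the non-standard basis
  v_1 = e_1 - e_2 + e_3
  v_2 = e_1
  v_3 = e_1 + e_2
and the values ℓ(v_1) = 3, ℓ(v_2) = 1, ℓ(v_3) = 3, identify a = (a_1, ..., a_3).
a = (1, 2, 4)

Write a = (a_1, ..., a_3) in the standard basis. For each basis vector v_i, ℓ(v_i) = <v_i, a> is a linear equation in the a_j's. Collect the n equations into a matrix system V a = ℓ, where row i of V is v_i (expressed in the standard basis). Since V is invertible (lower-triangular with 1s on the diagonal, up to permutation), solve by back-substitution:
  V =
[[1, -1, 1],
 [1, 0, 0],
 [1, 1, 0]]
  V a = (3, 1, 3)
Solving gives a = (1, 2, 4).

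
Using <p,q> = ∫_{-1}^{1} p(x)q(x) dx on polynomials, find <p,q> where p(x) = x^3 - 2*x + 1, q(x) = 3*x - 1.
<p,q> = -24/5

Expand the product: p(x)·q(x) = 3*x^4 - x^3 - 6*x^2 + 5*x - 1.
∫_{-1}^{1} of each monomial x^k gives [2/(k+1) if k even, 0 if k odd]. Integrating term-by-term (or equivalently evaluating the antiderivative F(x) = 3*x^5/5 - x^4/4 - 2*x^3 + 5*x^2/2 - x at the endpoints):
  F(1) − F(−1) = -3/20 − (93/20) = -24/5.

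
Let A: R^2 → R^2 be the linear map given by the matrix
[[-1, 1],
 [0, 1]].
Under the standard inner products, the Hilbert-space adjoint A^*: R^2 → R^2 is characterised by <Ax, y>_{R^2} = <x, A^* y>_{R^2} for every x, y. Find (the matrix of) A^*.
A^* = A^T =
[[-1, 0],
 [1, 1]]

For real matrices with standard dot products, the defining identity <Ax, y> = <x, A^* y> gives (Ax)^T y = x^T (A^*) y, i.e. x^T A^T y = x^T (A^*) y. Since this holds for all x, y, we must have A^* = A^T. Therefore
A^* =
[[-1, 0],
 [1, 1]].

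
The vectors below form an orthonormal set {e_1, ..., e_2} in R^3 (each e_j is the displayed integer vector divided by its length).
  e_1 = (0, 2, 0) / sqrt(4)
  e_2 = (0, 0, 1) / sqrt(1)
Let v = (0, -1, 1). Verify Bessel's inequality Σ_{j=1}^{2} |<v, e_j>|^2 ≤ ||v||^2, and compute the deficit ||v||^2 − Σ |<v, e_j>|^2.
Σ |<v, e_j>|^2 = 2; ||v||^2 = 2; deficit = 0

Write each e_j = u_j / sqrt(<u_j, u_j>) where u_j is the displayed integer vector. Then <v, e_j> = <v, u_j> / sqrt(<u_j, u_j>), so |<v, e_j>|^2 = <v, u_j>^2 / <u_j, u_j>.
Coefficients: <v, e_1> = -2/sqrt(4), <v, e_2> = 1/sqrt(1).
Square and sum: Σ |<v, e_j>|^2 = 2.
Compute ||v||^2 = v·v = 2.
Deficit = 2 − 2 = 0 ≥ 0, confirming Bessel's inequality. (The deficit equals ||v − Σ <v,e_j> e_j||^2, the squared distance from v to span{e_j}.)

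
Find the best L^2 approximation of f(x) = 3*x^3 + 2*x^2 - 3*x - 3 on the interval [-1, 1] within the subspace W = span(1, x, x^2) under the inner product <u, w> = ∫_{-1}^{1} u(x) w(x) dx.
g(x) = 2*x^2 - 6*x/5 - 3

The best approximation g ∈ W is the orthogonal projection of f onto W. Writing g = a_0 + a_1 x + a_2 x^2, the coefficients solve the normal equations G · a = b where
  G_{ij} = <φ_i, φ_j> and b_i = <f, φ_i>, with φ_0 = 1, φ_1 = x, φ_2 = x^2.
G =
  [2, 0, 2/3]
  [0, 2/3, 0]
  [2/3, 0, 2/5],
b = (-14/3, -4/5, -6/5).
Solving gives a_0 = -3, a_1 = -6/5, a_2 = 2, so
  g(x) = 2*x^2 - 6*x/5 - 3.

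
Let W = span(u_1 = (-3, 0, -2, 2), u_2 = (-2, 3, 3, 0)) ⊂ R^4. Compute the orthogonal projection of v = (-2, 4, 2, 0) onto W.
proj_W(v) = (-40/17, 3, 47/17, 4/17)

Set up U = [u_1 | ... | u_2] ∈ R^(4×2). The projector onto W = col(U) is P = U (U^T U)^(-1) U^T.
Compute U^T U =
  [17, 0]
  [0, 22],
and U^T v = (2, 22).
Solve U^T U · c = U^T v for the coefficients: c = (2/17, 1). The projection is proj_W(v) = U c.
Check: (v - proj_W(v)) · u_1 = 0  (should be 0).
Check: (v - proj_W(v)) · u_2 = 0  (should be 0).
Result: proj_W(v) = (-40/17, 3, 47/17, 4/17).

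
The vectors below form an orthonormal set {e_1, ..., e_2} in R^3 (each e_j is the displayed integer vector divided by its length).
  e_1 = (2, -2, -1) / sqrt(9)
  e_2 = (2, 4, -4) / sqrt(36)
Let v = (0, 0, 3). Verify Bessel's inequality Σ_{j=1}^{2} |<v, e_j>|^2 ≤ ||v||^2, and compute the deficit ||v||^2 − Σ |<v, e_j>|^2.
Σ |<v, e_j>|^2 = 5; ||v||^2 = 9; deficit = 4

Write each e_j = u_j / sqrt(<u_j, u_j>) where u_j is the displayed integer vector. Then <v, e_j> = <v, u_j> / sqrt(<u_j, u_j>), so |<v, e_j>|^2 = <v, u_j>^2 / <u_j, u_j>.
Coefficients: <v, e_1> = -3/sqrt(9), <v, e_2> = -12/sqrt(36).
Square and sum: Σ |<v, e_j>|^2 = 5.
Compute ||v||^2 = v·v = 9.
Deficit = 9 − 5 = 4 ≥ 0, confirming Bessel's inequality. (The deficit equals ||v − Σ <v,e_j> e_j||^2, the squared distance from v to span{e_j}.)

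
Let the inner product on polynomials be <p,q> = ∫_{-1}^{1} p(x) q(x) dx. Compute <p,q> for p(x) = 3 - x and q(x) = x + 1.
<p,q> = 16/3

Expand the product: p(x)·q(x) = -x^2 + 2*x + 3.
∫_{-1}^{1} of each monomial x^k gives [2/(k+1) if k even, 0 if k odd]. Integrating term-by-term (or equivalently evaluating the antiderivative F(x) = -x^3/3 + x^2 + 3*x at the endpoints):
  F(1) − F(−1) = 11/3 − (-5/3) = 16/3.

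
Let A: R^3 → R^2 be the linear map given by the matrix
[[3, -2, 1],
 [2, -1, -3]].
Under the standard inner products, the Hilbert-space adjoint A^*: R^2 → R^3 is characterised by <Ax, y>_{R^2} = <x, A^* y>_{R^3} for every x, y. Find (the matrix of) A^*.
A^* = A^T =
[[3, 2],
 [-2, -1],
 [1, -3]]

For real matrices with standard dot products, the defining identity <Ax, y> = <x, A^* y> gives (Ax)^T y = x^T (A^*) y, i.e. x^T A^T y = x^T (A^*) y. Since this holds for all x, y, we must have A^* = A^T. Therefore
A^* =
[[3, 2],
 [-2, -1],
 [1, -3]].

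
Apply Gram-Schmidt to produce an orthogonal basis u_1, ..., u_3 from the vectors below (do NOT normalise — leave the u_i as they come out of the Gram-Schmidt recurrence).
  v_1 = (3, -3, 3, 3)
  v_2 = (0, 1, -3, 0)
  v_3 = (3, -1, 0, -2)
Orthogonal basis:
  u_1 = (3, -3, 3, 3)
  u_2 = (1, 0, -2, 1)
  u_3 = (7/3, -1/2, -1/6, -8/3)

Apply the Gram-Schmidt recurrence
  u_1 = v_1
  u_i = v_i − Σ_{j<i} ((v_i · u_j) / (u_j · u_j)) · u_j.

Step by step this gives:
  u_1 = (3, -3, 3, 3)
  u_2 = (1, 0, -2, 1)
  u_3 = (7/3, -1/2, -1/6, -8/3)

Orthogonality check:
  u_2 · u_1 = 0 (should be 0)
  u_3 · u_1 = 0 (should be 0)
  u_3 · u_2 = 0 (should be 0)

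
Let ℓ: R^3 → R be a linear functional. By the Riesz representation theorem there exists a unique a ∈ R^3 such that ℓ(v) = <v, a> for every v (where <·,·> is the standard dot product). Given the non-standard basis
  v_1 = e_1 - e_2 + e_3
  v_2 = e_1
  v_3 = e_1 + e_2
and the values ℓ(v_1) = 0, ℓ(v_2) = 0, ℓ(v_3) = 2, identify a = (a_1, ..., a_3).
a = (0, 2, 2)

Write a = (a_1, ..., a_3) in the standard basis. For each basis vector v_i, ℓ(v_i) = <v_i, a> is a linear equation in the a_j's. Collect the n equations into a matrix system V a = ℓ, where row i of V is v_i (expressed in the standard basis). Since V is invertible (lower-triangular with 1s on the diagonal, up to permutation), solve by back-substitution:
  V =
[[1, -1, 1],
 [1, 0, 0],
 [1, 1, 0]]
  V a = (0, 0, 2)
Solving gives a = (0, 2, 2).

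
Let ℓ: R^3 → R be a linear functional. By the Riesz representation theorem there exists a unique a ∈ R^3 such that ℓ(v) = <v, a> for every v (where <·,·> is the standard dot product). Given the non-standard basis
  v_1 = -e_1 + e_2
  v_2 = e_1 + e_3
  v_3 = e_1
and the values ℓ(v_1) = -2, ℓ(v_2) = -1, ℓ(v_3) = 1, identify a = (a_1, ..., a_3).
a = (1, -1, -2)

Write a = (a_1, ..., a_3) in the standard basis. For each basis vector v_i, ℓ(v_i) = <v_i, a> is a linear equation in the a_j's. Collect the n equations into a matrix system V a = ℓ, where row i of V is v_i (expressed in the standard basis). Since V is invertible (lower-triangular with 1s on the diagonal, up to permutation), solve by back-substitution:
  V =
[[-1, 1, 0],
 [1, 0, 1],
 [1, 0, 0]]
  V a = (-2, -1, 1)
Solving gives a = (1, -1, -2).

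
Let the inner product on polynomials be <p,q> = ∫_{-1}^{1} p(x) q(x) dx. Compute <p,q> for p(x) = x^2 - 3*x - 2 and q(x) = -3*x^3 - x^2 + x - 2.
<p,q> = 46/5

Expand the product: p(x)·q(x) = -3*x^5 + 8*x^4 + 10*x^3 - 3*x^2 + 4*x + 4.
∫_{-1}^{1} of each monomial x^k gives [2/(k+1) if k even, 0 if k odd]. Integrating term-by-term (or equivalently evaluating the antiderivative F(x) = -x^6/2 + 8*x^5/5 + 5*x^4/2 - x^3 + 2*x^2 + 4*x at the endpoints):
  F(1) − F(−1) = 43/5 − (-3/5) = 46/5.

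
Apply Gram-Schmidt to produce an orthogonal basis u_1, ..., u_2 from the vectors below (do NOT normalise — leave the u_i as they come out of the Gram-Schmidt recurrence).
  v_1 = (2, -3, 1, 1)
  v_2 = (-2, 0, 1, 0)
Orthogonal basis:
  u_1 = (2, -3, 1, 1)
  u_2 = (-8/5, -3/5, 6/5, 1/5)

Apply the Gram-Schmidt recurrence
  u_1 = v_1
  u_i = v_i − Σ_{j<i} ((v_i · u_j) / (u_j · u_j)) · u_j.

Step by step this gives:
  u_1 = (2, -3, 1, 1)
  u_2 = (-8/5, -3/5, 6/5, 1/5)

Orthogonality check:
  u_2 · u_1 = 0 (should be 0)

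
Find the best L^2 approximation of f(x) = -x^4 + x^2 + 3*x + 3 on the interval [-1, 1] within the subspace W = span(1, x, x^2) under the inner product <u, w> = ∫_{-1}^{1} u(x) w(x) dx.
g(x) = x^2/7 + 3*x + 108/35

The best approximation g ∈ W is the orthogonal projection of f onto W. Writing g = a_0 + a_1 x + a_2 x^2, the coefficients solve the normal equations G · a = b where
  G_{ij} = <φ_i, φ_j> and b_i = <f, φ_i>, with φ_0 = 1, φ_1 = x, φ_2 = x^2.
G =
  [2, 0, 2/3]
  [0, 2/3, 0]
  [2/3, 0, 2/5],
b = (94/15, 2, 74/35).
Solving gives a_0 = 108/35, a_1 = 3, a_2 = 1/7, so
  g(x) = x^2/7 + 3*x + 108/35.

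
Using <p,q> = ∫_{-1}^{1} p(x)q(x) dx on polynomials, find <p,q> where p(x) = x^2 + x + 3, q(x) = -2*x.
<p,q> = -4/3

Expand the product: p(x)·q(x) = -2*x^3 - 2*x^2 - 6*x.
∫_{-1}^{1} of each monomial x^k gives [2/(k+1) if k even, 0 if k odd]. Integrating term-by-term (or equivalently evaluating the antiderivative F(x) = -x^4/2 - 2*x^3/3 - 3*x^2 at the endpoints):
  F(1) − F(−1) = -25/6 − (-17/6) = -4/3.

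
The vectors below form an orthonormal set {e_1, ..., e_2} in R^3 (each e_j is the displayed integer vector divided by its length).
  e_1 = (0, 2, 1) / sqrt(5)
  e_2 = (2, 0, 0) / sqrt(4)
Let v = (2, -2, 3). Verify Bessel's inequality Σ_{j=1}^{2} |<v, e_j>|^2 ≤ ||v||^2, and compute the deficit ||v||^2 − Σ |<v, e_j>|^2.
Σ |<v, e_j>|^2 = 21/5; ||v||^2 = 17; deficit = 64/5

Write each e_j = u_j / sqrt(<u_j, u_j>) where u_j is the displayed integer vector. Then <v, e_j> = <v, u_j> / sqrt(<u_j, u_j>), so |<v, e_j>|^2 = <v, u_j>^2 / <u_j, u_j>.
Coefficients: <v, e_1> = -1/sqrt(5), <v, e_2> = 4/sqrt(4).
Square and sum: Σ |<v, e_j>|^2 = 21/5.
Compute ||v||^2 = v·v = 17.
Deficit = 17 − 21/5 = 64/5 ≥ 0, confirming Bessel's inequality. (The deficit equals ||v − Σ <v,e_j> e_j||^2, the squared distance from v to span{e_j}.)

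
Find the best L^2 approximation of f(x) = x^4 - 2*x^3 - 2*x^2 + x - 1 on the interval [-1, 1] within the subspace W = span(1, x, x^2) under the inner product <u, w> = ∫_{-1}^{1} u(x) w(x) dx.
g(x) = -8*x^2/7 - x/5 - 38/35

The best approximation g ∈ W is the orthogonal projection of f onto W. Writing g = a_0 + a_1 x + a_2 x^2, the coefficients solve the normal equations G · a = b where
  G_{ij} = <φ_i, φ_j> and b_i = <f, φ_i>, with φ_0 = 1, φ_1 = x, φ_2 = x^2.
G =
  [2, 0, 2/3]
  [0, 2/3, 0]
  [2/3, 0, 2/5],
b = (-44/15, -2/15, -124/105).
Solving gives a_0 = -38/35, a_1 = -1/5, a_2 = -8/7, so
  g(x) = -8*x^2/7 - x/5 - 38/35.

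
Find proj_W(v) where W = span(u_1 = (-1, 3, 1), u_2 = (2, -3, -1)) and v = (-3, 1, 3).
proj_W(v) = (-3, 9/5, 3/5)

Set up U = [u_1 | ... | u_2] ∈ R^(3×2). The projector onto W = col(U) is P = U (U^T U)^(-1) U^T.
Compute U^T U =
  [11, -12]
  [-12, 14],
and U^T v = (9, -12).
Solve U^T U · c = U^T v for the coefficients: c = (-9/5, -12/5). The projection is proj_W(v) = U c.
Check: (v - proj_W(v)) · u_1 = 0  (should be 0).
Check: (v - proj_W(v)) · u_2 = 0  (should be 0).
Result: proj_W(v) = (-3, 9/5, 3/5).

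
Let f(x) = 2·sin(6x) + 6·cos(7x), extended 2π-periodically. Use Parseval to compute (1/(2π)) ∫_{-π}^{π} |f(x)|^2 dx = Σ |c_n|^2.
Σ |c_n|^2 = 20

Expand |f|^2 and use orthogonality of {sin(nx), cos(mx)} on [-π, π]:
  ∫_{-π}^{π} sin(nx)^2 dx = π, ∫ cos(mx)^2 dx = π, and cross terms integrate to 0.
So ∫_{-π}^{π} f(x)^2 dx = 2^2 · π + 6^2 · π = (4 + 36)π.
Divide by 2π: (4 + 36)/2 = 20.
By Parseval, this equals Σ |c_n|^2.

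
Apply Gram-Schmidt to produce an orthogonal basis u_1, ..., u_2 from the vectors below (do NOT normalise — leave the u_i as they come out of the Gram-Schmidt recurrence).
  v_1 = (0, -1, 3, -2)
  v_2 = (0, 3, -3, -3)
Orthogonal basis:
  u_1 = (0, -1, 3, -2)
  u_2 = (0, 18/7, -12/7, -27/7)

Apply the Gram-Schmidt recurrence
  u_1 = v_1
  u_i = v_i − Σ_{j<i} ((v_i · u_j) / (u_j · u_j)) · u_j.

Step by step this gives:
  u_1 = (0, -1, 3, -2)
  u_2 = (0, 18/7, -12/7, -27/7)

Orthogonality check:
  u_2 · u_1 = 0 (should be 0)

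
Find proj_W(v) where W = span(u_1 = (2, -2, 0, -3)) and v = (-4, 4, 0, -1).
proj_W(v) = (-26/17, 26/17, 0, 39/17)

Set up U = [u_1 | ... | u_1] ∈ R^(4×1). The projector onto W = col(U) is P = U (U^T U)^(-1) U^T.
Compute U^T U =
  [17],
and U^T v = (-13).
Solve U^T U · c = U^T v for the coefficients: c = (-13/17). The projection is proj_W(v) = U c.
Check: (v - proj_W(v)) · u_1 = 0  (should be 0).
Result: proj_W(v) = (-26/17, 26/17, 0, 39/17).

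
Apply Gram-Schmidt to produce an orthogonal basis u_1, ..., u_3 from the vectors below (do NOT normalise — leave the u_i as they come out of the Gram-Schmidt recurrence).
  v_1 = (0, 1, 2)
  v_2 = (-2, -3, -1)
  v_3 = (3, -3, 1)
Orthogonal basis:
  u_1 = (0, 1, 2)
  u_2 = (-2, -2, 1)
  u_3 = (29/9, -116/45, 58/45)

Apply the Gram-Schmidt recurrence
  u_1 = v_1
  u_i = v_i − Σ_{j<i} ((v_i · u_j) / (u_j · u_j)) · u_j.

Step by step this gives:
  u_1 = (0, 1, 2)
  u_2 = (-2, -2, 1)
  u_3 = (29/9, -116/45, 58/45)

Orthogonality check:
  u_2 · u_1 = 0 (should be 0)
  u_3 · u_1 = 0 (should be 0)
  u_3 · u_2 = 0 (should be 0)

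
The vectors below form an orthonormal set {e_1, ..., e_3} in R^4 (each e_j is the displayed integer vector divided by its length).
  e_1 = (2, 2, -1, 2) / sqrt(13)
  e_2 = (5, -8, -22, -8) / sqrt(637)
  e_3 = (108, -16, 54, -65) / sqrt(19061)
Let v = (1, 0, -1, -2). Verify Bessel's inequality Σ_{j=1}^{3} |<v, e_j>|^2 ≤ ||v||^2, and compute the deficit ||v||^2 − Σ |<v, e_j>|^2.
Σ |<v, e_j>|^2 = 1850/389; ||v||^2 = 6; deficit = 484/389

Write each e_j = u_j / sqrt(<u_j, u_j>) where u_j is the displayed integer vector. Then <v, e_j> = <v, u_j> / sqrt(<u_j, u_j>), so |<v, e_j>|^2 = <v, u_j>^2 / <u_j, u_j>.
Coefficients: <v, e_1> = -1/sqrt(13), <v, e_2> = 43/sqrt(637), <v, e_3> = 184/sqrt(19061).
Square and sum: Σ |<v, e_j>|^2 = 1850/389.
Compute ||v||^2 = v·v = 6.
Deficit = 6 − 1850/389 = 484/389 ≥ 0, confirming Bessel's inequality. (The deficit equals ||v − Σ <v,e_j> e_j||^2, the squared distance from v to span{e_j}.)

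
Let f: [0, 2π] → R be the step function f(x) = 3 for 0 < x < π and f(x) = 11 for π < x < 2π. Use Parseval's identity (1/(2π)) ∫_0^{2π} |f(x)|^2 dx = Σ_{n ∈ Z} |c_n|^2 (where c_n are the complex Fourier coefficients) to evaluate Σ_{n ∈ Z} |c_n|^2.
Σ |c_n|^2 = 65

Parseval equates the L^2 energy of f (normalised by 1/(2π)) with the ℓ^2 sum of its Fourier coefficients: (1/(2π)) ∫_0^{2π} |f|^2 = Σ |c_n|^2.
Compute the left side: (1/(2π)) [∫_0^π 3^2 dx + ∫_π^{2π} 11^2 dx] = (1/(2π)) · (9π + 121π) = (9 + 121)/2 = 65.
So Σ_{n ∈ Z} |c_n|^2 = 65.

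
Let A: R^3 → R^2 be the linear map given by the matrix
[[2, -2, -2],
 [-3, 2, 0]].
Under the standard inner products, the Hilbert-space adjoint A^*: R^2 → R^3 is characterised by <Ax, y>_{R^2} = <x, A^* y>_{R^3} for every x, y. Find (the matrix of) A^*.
A^* = A^T =
[[2, -3],
 [-2, 2],
 [-2, 0]]

For real matrices with standard dot products, the defining identity <Ax, y> = <x, A^* y> gives (Ax)^T y = x^T (A^*) y, i.e. x^T A^T y = x^T (A^*) y. Since this holds for all x, y, we must have A^* = A^T. Therefore
A^* =
[[2, -3],
 [-2, 2],
 [-2, 0]].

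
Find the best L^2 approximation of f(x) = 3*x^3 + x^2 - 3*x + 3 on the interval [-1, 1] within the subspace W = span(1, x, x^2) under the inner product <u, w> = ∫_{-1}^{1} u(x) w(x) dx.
g(x) = x^2 - 6*x/5 + 3

The best approximation g ∈ W is the orthogonal projection of f onto W. Writing g = a_0 + a_1 x + a_2 x^2, the coefficients solve the normal equations G · a = b where
  G_{ij} = <φ_i, φ_j> and b_i = <f, φ_i>, with φ_0 = 1, φ_1 = x, φ_2 = x^2.
G =
  [2, 0, 2/3]
  [0, 2/3, 0]
  [2/3, 0, 2/5],
b = (20/3, -4/5, 12/5).
Solving gives a_0 = 3, a_1 = -6/5, a_2 = 1, so
  g(x) = x^2 - 6*x/5 + 3.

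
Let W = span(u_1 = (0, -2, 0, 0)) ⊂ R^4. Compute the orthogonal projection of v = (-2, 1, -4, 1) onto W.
proj_W(v) = (0, 1, 0, 0)

Set up U = [u_1 | ... | u_1] ∈ R^(4×1). The projector onto W = col(U) is P = U (U^T U)^(-1) U^T.
Compute U^T U =
  [4],
and U^T v = (-2).
Solve U^T U · c = U^T v for the coefficients: c = (-1/2). The projection is proj_W(v) = U c.
Check: (v - proj_W(v)) · u_1 = 0  (should be 0).
Result: proj_W(v) = (0, 1, 0, 0).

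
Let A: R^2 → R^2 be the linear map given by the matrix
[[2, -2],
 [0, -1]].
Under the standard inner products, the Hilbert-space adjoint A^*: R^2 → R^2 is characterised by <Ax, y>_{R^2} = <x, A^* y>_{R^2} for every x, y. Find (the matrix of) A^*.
A^* = A^T =
[[2, 0],
 [-2, -1]]

For real matrices with standard dot products, the defining identity <Ax, y> = <x, A^* y> gives (Ax)^T y = x^T (A^*) y, i.e. x^T A^T y = x^T (A^*) y. Since this holds for all x, y, we must have A^* = A^T. Therefore
A^* =
[[2, 0],
 [-2, -1]].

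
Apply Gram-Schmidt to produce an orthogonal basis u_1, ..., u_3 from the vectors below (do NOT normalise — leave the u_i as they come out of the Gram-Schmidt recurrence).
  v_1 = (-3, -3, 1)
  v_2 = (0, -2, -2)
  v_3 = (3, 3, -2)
Orthogonal basis:
  u_1 = (-3, -3, 1)
  u_2 = (12/19, -26/19, -42/19)
  u_3 = (-6/17, 9/34, -9/34)

Apply the Gram-Schmidt recurrence
  u_1 = v_1
  u_i = v_i − Σ_{j<i} ((v_i · u_j) / (u_j · u_j)) · u_j.

Step by step this gives:
  u_1 = (-3, -3, 1)
  u_2 = (12/19, -26/19, -42/19)
  u_3 = (-6/17, 9/34, -9/34)

Orthogonality check:
  u_2 · u_1 = 0 (should be 0)
  u_3 · u_1 = 0 (should be 0)
  u_3 · u_2 = 0 (should be 0)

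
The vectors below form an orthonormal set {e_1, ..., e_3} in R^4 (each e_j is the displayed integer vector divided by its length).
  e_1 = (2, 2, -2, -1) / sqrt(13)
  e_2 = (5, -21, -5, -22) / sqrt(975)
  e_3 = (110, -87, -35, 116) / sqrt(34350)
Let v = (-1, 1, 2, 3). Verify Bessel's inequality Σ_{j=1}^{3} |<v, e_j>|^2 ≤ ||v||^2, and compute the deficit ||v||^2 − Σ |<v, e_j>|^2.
Σ |<v, e_j>|^2 = 6701/458; ||v||^2 = 15; deficit = 169/458

Write each e_j = u_j / sqrt(<u_j, u_j>) where u_j is the displayed integer vector. Then <v, e_j> = <v, u_j> / sqrt(<u_j, u_j>), so |<v, e_j>|^2 = <v, u_j>^2 / <u_j, u_j>.
Coefficients: <v, e_1> = -7/sqrt(13), <v, e_2> = -102/sqrt(975), <v, e_3> = 81/sqrt(34350).
Square and sum: Σ |<v, e_j>|^2 = 6701/458.
Compute ||v||^2 = v·v = 15.
Deficit = 15 − 6701/458 = 169/458 ≥ 0, confirming Bessel's inequality. (The deficit equals ||v − Σ <v,e_j> e_j||^2, the squared distance from v to span{e_j}.)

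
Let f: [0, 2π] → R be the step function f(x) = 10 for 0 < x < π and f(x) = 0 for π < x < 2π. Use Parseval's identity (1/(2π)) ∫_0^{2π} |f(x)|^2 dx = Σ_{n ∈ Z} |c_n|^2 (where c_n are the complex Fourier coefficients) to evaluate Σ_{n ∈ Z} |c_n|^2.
Σ |c_n|^2 = 50

Parseval equates the L^2 energy of f (normalised by 1/(2π)) with the ℓ^2 sum of its Fourier coefficients: (1/(2π)) ∫_0^{2π} |f|^2 = Σ |c_n|^2.
Compute the left side: (1/(2π)) [∫_0^π 10^2 dx + ∫_π^{2π} 0^2 dx] = (1/(2π)) · (100π + 0π) = (100 + 0)/2 = 50.
So Σ_{n ∈ Z} |c_n|^2 = 50.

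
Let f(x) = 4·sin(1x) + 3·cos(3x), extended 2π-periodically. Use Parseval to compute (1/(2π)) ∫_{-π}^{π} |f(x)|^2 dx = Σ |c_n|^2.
Σ |c_n|^2 = 25/2

Expand |f|^2 and use orthogonality of {sin(nx), cos(mx)} on [-π, π]:
  ∫_{-π}^{π} sin(nx)^2 dx = π, ∫ cos(mx)^2 dx = π, and cross terms integrate to 0.
So ∫_{-π}^{π} f(x)^2 dx = 4^2 · π + 3^2 · π = (16 + 9)π.
Divide by 2π: (16 + 9)/2 = 25/2.
By Parseval, this equals Σ |c_n|^2.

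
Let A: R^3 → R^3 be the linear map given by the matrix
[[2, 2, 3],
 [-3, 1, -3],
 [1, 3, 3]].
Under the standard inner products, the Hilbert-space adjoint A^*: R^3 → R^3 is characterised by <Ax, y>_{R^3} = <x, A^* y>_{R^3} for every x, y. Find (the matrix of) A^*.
A^* = A^T =
[[2, -3, 1],
 [2, 1, 3],
 [3, -3, 3]]

For real matrices with standard dot products, the defining identity <Ax, y> = <x, A^* y> gives (Ax)^T y = x^T (A^*) y, i.e. x^T A^T y = x^T (A^*) y. Since this holds for all x, y, we must have A^* = A^T. Therefore
A^* =
[[2, -3, 1],
 [2, 1, 3],
 [3, -3, 3]].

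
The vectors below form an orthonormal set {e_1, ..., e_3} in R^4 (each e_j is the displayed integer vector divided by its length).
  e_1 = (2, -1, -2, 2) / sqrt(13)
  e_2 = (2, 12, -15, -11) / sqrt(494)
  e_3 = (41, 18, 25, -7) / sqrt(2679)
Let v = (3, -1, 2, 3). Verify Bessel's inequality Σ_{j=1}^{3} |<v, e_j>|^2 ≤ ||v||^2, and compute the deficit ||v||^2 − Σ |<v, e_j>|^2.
Σ |<v, e_j>|^2 = 6365/282; ||v||^2 = 23; deficit = 121/282

Write each e_j = u_j / sqrt(<u_j, u_j>) where u_j is the displayed integer vector. Then <v, e_j> = <v, u_j> / sqrt(<u_j, u_j>), so |<v, e_j>|^2 = <v, u_j>^2 / <u_j, u_j>.
Coefficients: <v, e_1> = 9/sqrt(13), <v, e_2> = -69/sqrt(494), <v, e_3> = 134/sqrt(2679).
Square and sum: Σ |<v, e_j>|^2 = 6365/282.
Compute ||v||^2 = v·v = 23.
Deficit = 23 − 6365/282 = 121/282 ≥ 0, confirming Bessel's inequality. (The deficit equals ||v − Σ <v,e_j> e_j||^2, the squared distance from v to span{e_j}.)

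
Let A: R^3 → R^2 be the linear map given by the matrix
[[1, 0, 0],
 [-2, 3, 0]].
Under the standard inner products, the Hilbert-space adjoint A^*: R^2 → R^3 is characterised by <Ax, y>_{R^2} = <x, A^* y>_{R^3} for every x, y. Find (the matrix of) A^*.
A^* = A^T =
[[1, -2],
 [0, 3],
 [0, 0]]

For real matrices with standard dot products, the defining identity <Ax, y> = <x, A^* y> gives (Ax)^T y = x^T (A^*) y, i.e. x^T A^T y = x^T (A^*) y. Since this holds for all x, y, we must have A^* = A^T. Therefore
A^* =
[[1, -2],
 [0, 3],
 [0, 0]].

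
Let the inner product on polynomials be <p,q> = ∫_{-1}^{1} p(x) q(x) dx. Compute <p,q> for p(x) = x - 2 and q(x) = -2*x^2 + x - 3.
<p,q> = 46/3

Expand the product: p(x)·q(x) = -2*x^3 + 5*x^2 - 5*x + 6.
∫_{-1}^{1} of each monomial x^k gives [2/(k+1) if k even, 0 if k odd]. Integrating term-by-term (or equivalently evaluating the antiderivative F(x) = -x^4/2 + 5*x^3/3 - 5*x^2/2 + 6*x at the endpoints):
  F(1) − F(−1) = 14/3 − (-32/3) = 46/3.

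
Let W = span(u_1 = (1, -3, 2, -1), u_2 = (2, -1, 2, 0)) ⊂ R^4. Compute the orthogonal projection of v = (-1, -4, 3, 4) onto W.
proj_W(v) = (17/18, -23/9, 16/9, -5/6)

Set up U = [u_1 | ... | u_2] ∈ R^(4×2). The projector onto W = col(U) is P = U (U^T U)^(-1) U^T.
Compute U^T U =
  [15, 9]
  [9, 9],
and U^T v = (13, 8).
Solve U^T U · c = U^T v for the coefficients: c = (5/6, 1/18). The projection is proj_W(v) = U c.
Check: (v - proj_W(v)) · u_1 = 0  (should be 0).
Check: (v - proj_W(v)) · u_2 = 0  (should be 0).
Result: proj_W(v) = (17/18, -23/9, 16/9, -5/6).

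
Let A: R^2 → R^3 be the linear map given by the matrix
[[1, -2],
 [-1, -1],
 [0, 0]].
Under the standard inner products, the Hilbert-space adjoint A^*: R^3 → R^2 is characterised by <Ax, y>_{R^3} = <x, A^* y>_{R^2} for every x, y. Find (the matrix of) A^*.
A^* = A^T =
[[1, -1, 0],
 [-2, -1, 0]]

For real matrices with standard dot products, the defining identity <Ax, y> = <x, A^* y> gives (Ax)^T y = x^T (A^*) y, i.e. x^T A^T y = x^T (A^*) y. Since this holds for all x, y, we must have A^* = A^T. Therefore
A^* =
[[1, -1, 0],
 [-2, -1, 0]].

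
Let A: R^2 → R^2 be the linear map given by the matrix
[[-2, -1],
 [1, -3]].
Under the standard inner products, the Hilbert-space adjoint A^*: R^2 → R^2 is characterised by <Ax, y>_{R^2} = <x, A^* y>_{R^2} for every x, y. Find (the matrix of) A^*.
A^* = A^T =
[[-2, 1],
 [-1, -3]]

For real matrices with standard dot products, the defining identity <Ax, y> = <x, A^* y> gives (Ax)^T y = x^T (A^*) y, i.e. x^T A^T y = x^T (A^*) y. Since this holds for all x, y, we must have A^* = A^T. Therefore
A^* =
[[-2, 1],
 [-1, -3]].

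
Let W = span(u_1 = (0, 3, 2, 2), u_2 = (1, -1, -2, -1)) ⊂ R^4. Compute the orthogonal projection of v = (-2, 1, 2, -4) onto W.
proj_W(v) = (-30/19, -21/19, 26/19, -4/19)

Set up U = [u_1 | ... | u_2] ∈ R^(4×2). The projector onto W = col(U) is P = U (U^T U)^(-1) U^T.
Compute U^T U =
  [17, -9]
  [-9, 7],
and U^T v = (-1, -3).
Solve U^T U · c = U^T v for the coefficients: c = (-17/19, -30/19). The projection is proj_W(v) = U c.
Check: (v - proj_W(v)) · u_1 = 0  (should be 0).
Check: (v - proj_W(v)) · u_2 = 0  (should be 0).
Result: proj_W(v) = (-30/19, -21/19, 26/19, -4/19).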